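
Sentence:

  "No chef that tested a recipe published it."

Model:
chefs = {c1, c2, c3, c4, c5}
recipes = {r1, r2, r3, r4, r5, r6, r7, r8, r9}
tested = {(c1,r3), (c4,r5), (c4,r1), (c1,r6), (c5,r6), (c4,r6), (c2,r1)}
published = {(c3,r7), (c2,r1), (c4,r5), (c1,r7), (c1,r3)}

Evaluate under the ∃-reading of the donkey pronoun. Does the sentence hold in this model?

False

"it" takes "a recipe" as antecedent — a donkey pronoun bound across the clause boundary.
Truth condition: for no (c,r) with tested(c,r) does published(c,r) hold.
Restrictor pairs — does the scope hold? (c1,r3):holds  (c1,r6):fails  (c2,r1):holds  (c4,r1):fails  (c4,r5):holds  (c4,r6):fails  (c5,r6):fails
Scope holds for 3 pair(s), so the sentence is false.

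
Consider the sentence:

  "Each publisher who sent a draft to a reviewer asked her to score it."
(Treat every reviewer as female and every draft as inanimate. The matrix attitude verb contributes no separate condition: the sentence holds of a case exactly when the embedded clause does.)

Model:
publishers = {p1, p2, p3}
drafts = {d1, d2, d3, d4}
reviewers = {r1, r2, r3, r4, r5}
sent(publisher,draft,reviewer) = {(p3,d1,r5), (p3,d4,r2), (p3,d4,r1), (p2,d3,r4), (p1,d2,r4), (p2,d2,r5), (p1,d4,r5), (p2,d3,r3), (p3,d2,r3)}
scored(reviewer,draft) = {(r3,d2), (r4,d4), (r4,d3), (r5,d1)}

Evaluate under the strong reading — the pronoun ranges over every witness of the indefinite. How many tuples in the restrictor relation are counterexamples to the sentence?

6

"her" takes "a reviewer" as antecedent and "it" takes "a draft"; both are donkey pronouns co-varying with the restrictor.
Strong reading: for every (p,d,r) with sent(p,d,r), scored(r,d).
Restrictor triples: (p1,d2,r4)→scored(r4,d2) ✗  (p1,d4,r5)→scored(r5,d4) ✗  (p2,d2,r5)→scored(r5,d2) ✗  (p2,d3,r3)→scored(r3,d3) ✗  (p2,d3,r4)→scored(r4,d3) ✓  (p3,d1,r5)→scored(r5,d1) ✓  (p3,d2,r3)→scored(r3,d2) ✓  (p3,d4,r1)→scored(r1,d4) ✗  (p3,d4,r2)→scored(r2,d4) ✗
Counterexamples (restrictor triples failing the scope): 6.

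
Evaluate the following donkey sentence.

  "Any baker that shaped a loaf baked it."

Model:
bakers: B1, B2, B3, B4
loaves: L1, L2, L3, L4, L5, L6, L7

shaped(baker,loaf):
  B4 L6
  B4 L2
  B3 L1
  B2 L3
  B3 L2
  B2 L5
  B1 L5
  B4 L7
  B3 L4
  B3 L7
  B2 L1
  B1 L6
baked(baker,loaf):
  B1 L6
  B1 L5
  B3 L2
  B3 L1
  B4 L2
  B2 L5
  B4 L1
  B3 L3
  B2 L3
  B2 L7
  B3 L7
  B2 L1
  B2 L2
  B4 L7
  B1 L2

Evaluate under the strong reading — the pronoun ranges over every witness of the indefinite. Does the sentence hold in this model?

"it" takes "a loaf" as antecedent — a donkey pronoun bound across the clause boundary.
Strong reading: for every (b,l) with shaped(b,l), baked(b,l).
Restrictor pairs: (B1,L5) ✓  (B1,L6) ✓  (B2,L1) ✓  (B2,L3) ✓  (B2,L5) ✓  (B3,L1) ✓  (B3,L2) ✓  (B3,L4) ✗  (B3,L7) ✓  (B4,L2) ✓  (B4,L6) ✗  (B4,L7) ✓
Counterexample: (B3,L4) is in shaped but fails the scope.

False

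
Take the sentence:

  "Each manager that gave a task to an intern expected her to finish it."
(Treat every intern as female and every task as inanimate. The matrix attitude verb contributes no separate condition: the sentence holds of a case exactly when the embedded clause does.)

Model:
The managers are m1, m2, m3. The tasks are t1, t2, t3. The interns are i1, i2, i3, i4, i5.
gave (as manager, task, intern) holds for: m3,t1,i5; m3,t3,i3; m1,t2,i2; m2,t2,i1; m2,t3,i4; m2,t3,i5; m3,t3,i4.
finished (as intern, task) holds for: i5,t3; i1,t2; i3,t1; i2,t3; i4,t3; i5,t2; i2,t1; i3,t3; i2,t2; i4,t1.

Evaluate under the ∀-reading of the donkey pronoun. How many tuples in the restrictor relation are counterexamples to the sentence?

1

"her" takes "an intern" as antecedent and "it" takes "a task"; both are donkey pronouns co-varying with the restrictor.
Strong reading: for every (m,t,i) with gave(m,t,i), finished(i,t).
Restrictor triples: (m1,t2,i2)→finished(i2,t2) ✓  (m2,t2,i1)→finished(i1,t2) ✓  (m2,t3,i4)→finished(i4,t3) ✓  (m2,t3,i5)→finished(i5,t3) ✓  (m3,t1,i5)→finished(i5,t1) ✗  (m3,t3,i3)→finished(i3,t3) ✓  (m3,t3,i4)→finished(i4,t3) ✓
Counterexamples (restrictor triples failing the scope): 1.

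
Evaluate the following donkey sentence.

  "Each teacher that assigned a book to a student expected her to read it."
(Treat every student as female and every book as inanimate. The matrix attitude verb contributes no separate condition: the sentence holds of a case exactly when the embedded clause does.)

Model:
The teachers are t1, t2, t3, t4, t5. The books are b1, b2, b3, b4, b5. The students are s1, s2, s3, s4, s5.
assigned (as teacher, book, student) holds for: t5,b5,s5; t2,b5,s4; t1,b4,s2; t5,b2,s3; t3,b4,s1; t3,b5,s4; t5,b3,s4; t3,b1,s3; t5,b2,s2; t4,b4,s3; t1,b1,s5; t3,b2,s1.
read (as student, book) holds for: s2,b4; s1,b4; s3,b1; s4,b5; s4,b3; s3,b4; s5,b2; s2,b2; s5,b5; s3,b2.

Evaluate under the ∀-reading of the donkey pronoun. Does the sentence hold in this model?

False

"her" takes "a student" as antecedent and "it" takes "a book"; both are donkey pronouns co-varying with the restrictor.
Strong reading: for every (t,b,s) with assigned(t,b,s), read(s,b).
Restrictor triples: (t1,b1,s5)→read(s5,b1) ✗  (t1,b4,s2)→read(s2,b4) ✓  (t2,b5,s4)→read(s4,b5) ✓  (t3,b1,s3)→read(s3,b1) ✓  (t3,b2,s1)→read(s1,b2) ✗  (t3,b4,s1)→read(s1,b4) ✓  (t3,b5,s4)→read(s4,b5) ✓  (t4,b4,s3)→read(s3,b4) ✓  (t5,b2,s2)→read(s2,b2) ✓  (t5,b2,s3)→read(s3,b2) ✓  (t5,b3,s4)→read(s4,b3) ✓  (t5,b5,s5)→read(s5,b5) ✓
Counterexample: (t1,b1,s5) — read(s5,b1) does not hold.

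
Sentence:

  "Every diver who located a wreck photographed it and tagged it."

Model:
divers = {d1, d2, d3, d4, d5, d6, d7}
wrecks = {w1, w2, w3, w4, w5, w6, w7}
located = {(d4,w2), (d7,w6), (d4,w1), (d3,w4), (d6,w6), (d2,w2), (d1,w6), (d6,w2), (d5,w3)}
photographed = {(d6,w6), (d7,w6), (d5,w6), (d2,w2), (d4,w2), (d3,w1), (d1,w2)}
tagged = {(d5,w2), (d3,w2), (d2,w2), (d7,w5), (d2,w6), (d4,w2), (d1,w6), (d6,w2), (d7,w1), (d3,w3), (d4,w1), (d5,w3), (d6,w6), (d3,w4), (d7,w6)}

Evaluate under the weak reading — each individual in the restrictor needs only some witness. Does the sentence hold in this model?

False

"it" takes "a wreck" as antecedent — a donkey pronoun bound across the clause boundary.
Weak reading: every diver d with some located-wreck has at least one located-wreck w such that photographed(d,w) ∧ tagged(d,w).
Per diver: d1:✗  d2:✓  d3:✗  d4:✓  d5:✗  d6:✓  d7:✓
d1 has no witness among its located-wrecks.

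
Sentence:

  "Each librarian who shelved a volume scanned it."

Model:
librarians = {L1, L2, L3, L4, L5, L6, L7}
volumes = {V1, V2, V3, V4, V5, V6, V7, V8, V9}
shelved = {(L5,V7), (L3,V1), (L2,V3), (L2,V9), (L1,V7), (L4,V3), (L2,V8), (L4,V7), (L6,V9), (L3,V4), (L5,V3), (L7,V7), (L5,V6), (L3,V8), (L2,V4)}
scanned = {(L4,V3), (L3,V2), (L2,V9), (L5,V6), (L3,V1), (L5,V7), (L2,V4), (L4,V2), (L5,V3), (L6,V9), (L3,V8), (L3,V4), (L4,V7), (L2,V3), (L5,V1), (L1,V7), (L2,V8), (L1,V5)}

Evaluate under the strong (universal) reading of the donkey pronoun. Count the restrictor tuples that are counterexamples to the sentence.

1

"it" takes "a volume" as antecedent — a donkey pronoun bound across the clause boundary.
Strong reading: for every (l,v) with shelved(l,v), scanned(l,v).
Restrictor pairs: (L1,V7) ✓  (L2,V3) ✓  (L2,V4) ✓  (L2,V8) ✓  (L2,V9) ✓  (L3,V1) ✓  (L3,V4) ✓  (L3,V8) ✓  (L4,V3) ✓  (L4,V7) ✓  (L5,V3) ✓  (L5,V6) ✓  (L5,V7) ✓  (L6,V9) ✓  (L7,V7) ✗
Counterexamples (restrictor pairs failing the scope): 1.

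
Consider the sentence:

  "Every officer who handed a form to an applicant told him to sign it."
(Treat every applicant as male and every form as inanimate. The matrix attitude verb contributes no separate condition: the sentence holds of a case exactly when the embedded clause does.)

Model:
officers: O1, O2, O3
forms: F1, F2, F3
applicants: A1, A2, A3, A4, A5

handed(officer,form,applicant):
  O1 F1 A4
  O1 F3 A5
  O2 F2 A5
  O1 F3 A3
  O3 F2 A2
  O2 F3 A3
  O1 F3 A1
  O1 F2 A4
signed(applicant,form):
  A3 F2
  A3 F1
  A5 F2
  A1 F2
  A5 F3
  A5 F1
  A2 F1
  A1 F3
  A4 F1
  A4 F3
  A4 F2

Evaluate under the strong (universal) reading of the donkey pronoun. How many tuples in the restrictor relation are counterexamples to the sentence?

3

"him" takes "an applicant" as antecedent and "it" takes "a form"; both are donkey pronouns co-varying with the restrictor.
Strong reading: for every (o,f,a) with handed(o,f,a), signed(a,f).
Restrictor triples: (O1,F1,A4)→signed(A4,F1) ✓  (O1,F2,A4)→signed(A4,F2) ✓  (O1,F3,A1)→signed(A1,F3) ✓  (O1,F3,A3)→signed(A3,F3) ✗  (O1,F3,A5)→signed(A5,F3) ✓  (O2,F2,A5)→signed(A5,F2) ✓  (O2,F3,A3)→signed(A3,F3) ✗  (O3,F2,A2)→signed(A2,F2) ✗
Counterexamples (restrictor triples failing the scope): 3.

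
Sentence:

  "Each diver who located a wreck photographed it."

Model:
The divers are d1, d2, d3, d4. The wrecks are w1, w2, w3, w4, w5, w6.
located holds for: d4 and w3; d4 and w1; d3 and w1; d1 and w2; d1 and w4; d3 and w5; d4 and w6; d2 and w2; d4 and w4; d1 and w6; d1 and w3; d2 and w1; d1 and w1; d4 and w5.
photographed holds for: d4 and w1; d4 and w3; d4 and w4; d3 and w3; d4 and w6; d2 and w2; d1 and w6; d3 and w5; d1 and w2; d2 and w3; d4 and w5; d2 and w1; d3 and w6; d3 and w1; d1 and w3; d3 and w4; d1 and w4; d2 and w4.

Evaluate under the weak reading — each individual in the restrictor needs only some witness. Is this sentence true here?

"it" takes "a wreck" as antecedent — a donkey pronoun bound across the clause boundary.
Weak reading: every diver d with some located-wreck has at least one located-wreck w such that photographed(d,w).
Per diver: d1:✓  d2:✓  d3:✓  d4:✓
Every diver in the restrictor has a witness.

True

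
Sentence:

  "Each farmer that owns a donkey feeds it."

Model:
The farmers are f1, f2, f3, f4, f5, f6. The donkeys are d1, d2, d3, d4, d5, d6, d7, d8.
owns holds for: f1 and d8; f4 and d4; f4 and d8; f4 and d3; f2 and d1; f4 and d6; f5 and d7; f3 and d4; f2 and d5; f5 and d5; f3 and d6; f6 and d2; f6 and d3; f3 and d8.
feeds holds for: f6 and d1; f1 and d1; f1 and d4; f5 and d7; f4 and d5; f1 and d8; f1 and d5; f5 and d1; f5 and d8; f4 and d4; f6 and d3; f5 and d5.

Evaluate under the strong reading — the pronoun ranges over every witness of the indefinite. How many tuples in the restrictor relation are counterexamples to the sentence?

"it" takes "a donkey" as antecedent — a donkey pronoun bound across the clause boundary.
Strong reading: for every (f,d) with owns(f,d), feeds(f,d).
Restrictor pairs: (f1,d8) ✓  (f2,d1) ✗  (f2,d5) ✗  (f3,d4) ✗  (f3,d6) ✗  (f3,d8) ✗  (f4,d3) ✗  (f4,d4) ✓  (f4,d6) ✗  (f4,d8) ✗  (f5,d5) ✓  (f5,d7) ✓  (f6,d2) ✗  (f6,d3) ✓
Counterexamples (restrictor pairs failing the scope): 9.

9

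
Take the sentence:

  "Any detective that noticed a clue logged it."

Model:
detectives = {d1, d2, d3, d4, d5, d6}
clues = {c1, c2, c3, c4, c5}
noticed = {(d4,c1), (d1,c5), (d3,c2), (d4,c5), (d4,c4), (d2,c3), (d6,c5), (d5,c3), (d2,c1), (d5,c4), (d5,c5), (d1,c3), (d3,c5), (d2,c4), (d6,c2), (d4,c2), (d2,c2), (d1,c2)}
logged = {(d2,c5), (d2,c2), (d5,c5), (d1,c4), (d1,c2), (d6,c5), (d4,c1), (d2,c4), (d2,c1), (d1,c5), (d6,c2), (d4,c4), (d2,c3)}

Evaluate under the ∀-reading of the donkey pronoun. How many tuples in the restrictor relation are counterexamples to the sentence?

7

"it" takes "a clue" as antecedent — a donkey pronoun bound across the clause boundary.
Strong reading: for every (d,c) with noticed(d,c), logged(d,c).
Restrictor pairs: (d1,c2) ✓  (d1,c3) ✗  (d1,c5) ✓  (d2,c1) ✓  (d2,c2) ✓  (d2,c3) ✓  (d2,c4) ✓  (d3,c2) ✗  (d3,c5) ✗  (d4,c1) ✓  (d4,c2) ✗  (d4,c4) ✓  (d4,c5) ✗  (d5,c3) ✗  (d5,c4) ✗  (d5,c5) ✓  (d6,c2) ✓  (d6,c5) ✓
Counterexamples (restrictor pairs failing the scope): 7.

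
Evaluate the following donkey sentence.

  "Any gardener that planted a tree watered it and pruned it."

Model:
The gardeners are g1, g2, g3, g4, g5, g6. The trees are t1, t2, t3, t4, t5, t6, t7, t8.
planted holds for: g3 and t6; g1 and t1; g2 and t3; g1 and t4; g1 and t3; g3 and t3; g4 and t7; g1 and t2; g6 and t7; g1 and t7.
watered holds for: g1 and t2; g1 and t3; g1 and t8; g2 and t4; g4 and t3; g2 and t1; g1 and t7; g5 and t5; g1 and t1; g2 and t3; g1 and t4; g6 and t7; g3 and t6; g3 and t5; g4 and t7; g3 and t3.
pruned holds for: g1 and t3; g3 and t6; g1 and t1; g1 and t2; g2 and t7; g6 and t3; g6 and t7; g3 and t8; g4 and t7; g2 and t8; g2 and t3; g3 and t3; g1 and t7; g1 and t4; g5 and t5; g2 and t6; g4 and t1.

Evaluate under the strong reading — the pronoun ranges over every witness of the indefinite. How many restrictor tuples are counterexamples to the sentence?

0

"it" takes "a tree" as antecedent — a donkey pronoun bound across the clause boundary.
Strong reading: for every (g,t) with planted(g,t), watered(g,t) ∧ pruned(g,t).
Restrictor pairs: (g1,t1) ✓  (g1,t2) ✓  (g1,t3) ✓  (g1,t4) ✓  (g1,t7) ✓  (g2,t3) ✓  (g3,t3) ✓  (g3,t6) ✓  (g4,t7) ✓  (g6,t7) ✓
Counterexamples (restrictor pairs failing the scope): 0.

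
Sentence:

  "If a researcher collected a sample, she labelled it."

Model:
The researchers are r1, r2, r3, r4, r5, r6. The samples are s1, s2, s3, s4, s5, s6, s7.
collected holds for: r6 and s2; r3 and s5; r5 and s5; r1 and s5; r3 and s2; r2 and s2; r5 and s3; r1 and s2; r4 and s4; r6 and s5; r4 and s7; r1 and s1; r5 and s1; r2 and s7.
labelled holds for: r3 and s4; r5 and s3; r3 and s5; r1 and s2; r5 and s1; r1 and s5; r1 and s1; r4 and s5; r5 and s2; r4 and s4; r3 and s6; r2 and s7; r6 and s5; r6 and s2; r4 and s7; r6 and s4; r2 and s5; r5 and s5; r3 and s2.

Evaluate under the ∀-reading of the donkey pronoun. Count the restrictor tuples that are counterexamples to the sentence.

1

"it" takes "a sample" as antecedent — a donkey pronoun bound across the clause boundary.
Strong reading: for every (r,s) with collected(r,s), labelled(r,s).
Restrictor pairs: (r1,s1) ✓  (r1,s2) ✓  (r1,s5) ✓  (r2,s2) ✗  (r2,s7) ✓  (r3,s2) ✓  (r3,s5) ✓  (r4,s4) ✓  (r4,s7) ✓  (r5,s1) ✓  (r5,s3) ✓  (r5,s5) ✓  (r6,s2) ✓  (r6,s5) ✓
Counterexamples (restrictor pairs failing the scope): 1.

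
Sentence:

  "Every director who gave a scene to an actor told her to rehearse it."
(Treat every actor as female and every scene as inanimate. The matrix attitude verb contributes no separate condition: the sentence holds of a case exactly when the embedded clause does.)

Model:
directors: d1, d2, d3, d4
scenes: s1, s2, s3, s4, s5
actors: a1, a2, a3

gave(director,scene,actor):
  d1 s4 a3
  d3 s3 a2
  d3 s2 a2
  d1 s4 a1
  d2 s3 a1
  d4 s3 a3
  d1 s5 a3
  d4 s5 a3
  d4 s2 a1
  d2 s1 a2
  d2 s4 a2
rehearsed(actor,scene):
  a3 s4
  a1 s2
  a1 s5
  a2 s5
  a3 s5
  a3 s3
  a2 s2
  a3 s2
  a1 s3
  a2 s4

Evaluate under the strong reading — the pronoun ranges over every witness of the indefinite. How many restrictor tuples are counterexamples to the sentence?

3

"her" takes "an actor" as antecedent and "it" takes "a scene"; both are donkey pronouns co-varying with the restrictor.
Strong reading: for every (d,s,a) with gave(d,s,a), rehearsed(a,s).
Restrictor triples: (d1,s4,a1)→rehearsed(a1,s4) ✗  (d1,s4,a3)→rehearsed(a3,s4) ✓  (d1,s5,a3)→rehearsed(a3,s5) ✓  (d2,s1,a2)→rehearsed(a2,s1) ✗  (d2,s3,a1)→rehearsed(a1,s3) ✓  (d2,s4,a2)→rehearsed(a2,s4) ✓  (d3,s2,a2)→rehearsed(a2,s2) ✓  (d3,s3,a2)→rehearsed(a2,s3) ✗  (d4,s2,a1)→rehearsed(a1,s2) ✓  (d4,s3,a3)→rehearsed(a3,s3) ✓  (d4,s5,a3)→rehearsed(a3,s5) ✓
Counterexamples (restrictor triples failing the scope): 3.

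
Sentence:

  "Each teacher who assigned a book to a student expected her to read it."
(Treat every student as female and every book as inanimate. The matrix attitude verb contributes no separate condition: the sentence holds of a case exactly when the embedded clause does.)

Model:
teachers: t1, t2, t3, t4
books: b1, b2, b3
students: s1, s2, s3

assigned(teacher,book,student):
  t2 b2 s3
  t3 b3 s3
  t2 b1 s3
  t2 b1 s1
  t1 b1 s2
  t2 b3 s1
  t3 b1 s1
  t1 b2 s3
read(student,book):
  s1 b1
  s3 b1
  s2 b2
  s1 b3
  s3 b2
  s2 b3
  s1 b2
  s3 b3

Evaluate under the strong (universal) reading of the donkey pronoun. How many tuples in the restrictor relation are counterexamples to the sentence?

1

"her" takes "a student" as antecedent and "it" takes "a book"; both are donkey pronouns co-varying with the restrictor.
Strong reading: for every (t,b,s) with assigned(t,b,s), read(s,b).
Restrictor triples: (t1,b1,s2)→read(s2,b1) ✗  (t1,b2,s3)→read(s3,b2) ✓  (t2,b1,s1)→read(s1,b1) ✓  (t2,b1,s3)→read(s3,b1) ✓  (t2,b2,s3)→read(s3,b2) ✓  (t2,b3,s1)→read(s1,b3) ✓  (t3,b1,s1)→read(s1,b1) ✓  (t3,b3,s3)→read(s3,b3) ✓
Counterexamples (restrictor triples failing the scope): 1.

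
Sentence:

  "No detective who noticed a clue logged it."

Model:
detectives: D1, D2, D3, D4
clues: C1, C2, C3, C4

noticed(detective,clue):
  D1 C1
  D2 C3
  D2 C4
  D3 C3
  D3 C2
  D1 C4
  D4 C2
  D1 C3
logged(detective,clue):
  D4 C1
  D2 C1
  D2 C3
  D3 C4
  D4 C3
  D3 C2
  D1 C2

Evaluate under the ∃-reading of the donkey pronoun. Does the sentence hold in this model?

"it" takes "a clue" as antecedent — a donkey pronoun bound across the clause boundary.
Truth condition: for no (d,c) with noticed(d,c) does logged(d,c) hold.
Restrictor pairs — does the scope hold? (D1,C1):fails  (D1,C3):fails  (D1,C4):fails  (D2,C3):holds  (D2,C4):fails  (D3,C2):holds  (D3,C3):fails  (D4,C2):fails
Scope holds for 2 pair(s), so the sentence is false.

False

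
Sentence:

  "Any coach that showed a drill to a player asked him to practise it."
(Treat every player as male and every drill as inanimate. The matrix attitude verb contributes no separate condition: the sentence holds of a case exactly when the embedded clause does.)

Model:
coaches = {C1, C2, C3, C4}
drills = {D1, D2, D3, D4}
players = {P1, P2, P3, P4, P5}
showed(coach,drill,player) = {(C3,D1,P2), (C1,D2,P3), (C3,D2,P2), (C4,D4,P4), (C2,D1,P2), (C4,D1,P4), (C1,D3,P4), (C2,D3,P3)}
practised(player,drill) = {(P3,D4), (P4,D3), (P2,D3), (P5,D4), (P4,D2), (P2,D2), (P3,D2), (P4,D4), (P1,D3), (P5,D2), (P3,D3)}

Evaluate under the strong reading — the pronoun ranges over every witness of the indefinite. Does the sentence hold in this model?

"him" takes "a player" as antecedent and "it" takes "a drill"; both are donkey pronouns co-varying with the restrictor.
Strong reading: for every (c,d,p) with showed(c,d,p), practised(p,d).
Restrictor triples: (C1,D2,P3)→practised(P3,D2) ✓  (C1,D3,P4)→practised(P4,D3) ✓  (C2,D1,P2)→practised(P2,D1) ✗  (C2,D3,P3)→practised(P3,D3) ✓  (C3,D1,P2)→practised(P2,D1) ✗  (C3,D2,P2)→practised(P2,D2) ✓  (C4,D1,P4)→practised(P4,D1) ✗  (C4,D4,P4)→practised(P4,D4) ✓
Counterexample: (C2,D1,P2) — practised(P2,D1) does not hold.

False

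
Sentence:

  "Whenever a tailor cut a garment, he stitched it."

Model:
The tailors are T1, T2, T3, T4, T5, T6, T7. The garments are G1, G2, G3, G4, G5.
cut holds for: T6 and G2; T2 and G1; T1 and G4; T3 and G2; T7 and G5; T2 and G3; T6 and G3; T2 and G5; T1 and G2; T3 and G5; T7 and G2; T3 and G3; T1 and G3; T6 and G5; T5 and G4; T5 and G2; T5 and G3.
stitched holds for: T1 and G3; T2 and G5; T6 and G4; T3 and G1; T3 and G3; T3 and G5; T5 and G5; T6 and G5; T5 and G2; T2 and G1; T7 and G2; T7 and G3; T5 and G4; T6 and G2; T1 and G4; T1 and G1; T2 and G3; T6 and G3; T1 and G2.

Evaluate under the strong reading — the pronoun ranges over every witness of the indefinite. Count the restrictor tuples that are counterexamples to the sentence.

"it" takes "a garment" as antecedent — a donkey pronoun bound across the clause boundary.
Strong reading: for every (t,g) with cut(t,g), stitched(t,g).
Restrictor pairs: (T1,G2) ✓  (T1,G3) ✓  (T1,G4) ✓  (T2,G1) ✓  (T2,G3) ✓  (T2,G5) ✓  (T3,G2) ✗  (T3,G3) ✓  (T3,G5) ✓  (T5,G2) ✓  (T5,G3) ✗  (T5,G4) ✓  (T6,G2) ✓  (T6,G3) ✓  (T6,G5) ✓  (T7,G2) ✓  (T7,G5) ✗
Counterexamples (restrictor pairs failing the scope): 3.

3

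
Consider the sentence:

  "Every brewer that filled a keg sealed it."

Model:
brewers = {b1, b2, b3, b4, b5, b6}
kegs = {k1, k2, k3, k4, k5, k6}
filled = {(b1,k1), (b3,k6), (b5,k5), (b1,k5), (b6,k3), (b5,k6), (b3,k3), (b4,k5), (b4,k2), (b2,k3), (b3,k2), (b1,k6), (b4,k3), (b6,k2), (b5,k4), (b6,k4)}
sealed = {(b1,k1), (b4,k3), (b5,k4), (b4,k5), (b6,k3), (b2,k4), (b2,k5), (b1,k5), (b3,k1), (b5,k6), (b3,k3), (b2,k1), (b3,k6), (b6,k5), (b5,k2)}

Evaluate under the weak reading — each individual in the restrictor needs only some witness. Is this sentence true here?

"it" takes "a keg" as antecedent — a donkey pronoun bound across the clause boundary.
Weak reading: every brewer b with some filled-keg has at least one filled-keg k such that sealed(b,k).
Per brewer: b1:✓  b2:✗  b3:✓  b4:✓  b5:✓  b6:✓
b2 has no witness among its filled-kegs.

False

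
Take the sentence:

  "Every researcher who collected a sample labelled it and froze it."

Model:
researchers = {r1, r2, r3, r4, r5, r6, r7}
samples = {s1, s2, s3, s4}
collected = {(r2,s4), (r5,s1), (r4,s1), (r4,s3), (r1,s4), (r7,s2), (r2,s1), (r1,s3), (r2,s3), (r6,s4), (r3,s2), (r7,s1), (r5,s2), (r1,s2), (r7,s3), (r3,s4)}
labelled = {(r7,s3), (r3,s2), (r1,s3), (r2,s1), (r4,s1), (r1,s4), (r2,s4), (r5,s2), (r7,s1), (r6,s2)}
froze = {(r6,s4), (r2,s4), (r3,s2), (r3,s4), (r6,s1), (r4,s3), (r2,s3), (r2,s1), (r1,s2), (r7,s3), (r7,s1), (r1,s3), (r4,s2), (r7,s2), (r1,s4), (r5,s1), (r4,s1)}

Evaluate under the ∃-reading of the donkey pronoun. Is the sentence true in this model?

False

"it" takes "a sample" as antecedent — a donkey pronoun bound across the clause boundary.
Weak reading: every researcher r with some collected-sample has at least one collected-sample s such that labelled(r,s) ∧ froze(r,s).
Per researcher: r1:✓  r2:✓  r3:✓  r4:✓  r5:✗  r6:✗  r7:✓
r5 has no witness among its collected-samples.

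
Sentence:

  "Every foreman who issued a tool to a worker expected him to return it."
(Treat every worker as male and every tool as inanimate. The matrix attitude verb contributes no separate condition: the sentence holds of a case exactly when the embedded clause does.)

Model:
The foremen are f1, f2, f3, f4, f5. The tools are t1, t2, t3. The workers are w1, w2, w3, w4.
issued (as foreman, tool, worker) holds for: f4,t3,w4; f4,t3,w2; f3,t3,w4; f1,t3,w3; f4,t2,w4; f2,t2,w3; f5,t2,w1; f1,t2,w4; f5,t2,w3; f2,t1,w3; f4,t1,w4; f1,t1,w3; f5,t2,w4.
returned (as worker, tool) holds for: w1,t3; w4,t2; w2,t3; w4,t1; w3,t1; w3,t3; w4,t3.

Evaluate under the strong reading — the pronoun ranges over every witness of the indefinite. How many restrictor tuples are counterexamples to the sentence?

"him" takes "a worker" as antecedent and "it" takes "a tool"; both are donkey pronouns co-varying with the restrictor.
Strong reading: for every (f,t,w) with issued(f,t,w), returned(w,t).
Restrictor triples: (f1,t1,w3)→returned(w3,t1) ✓  (f1,t2,w4)→returned(w4,t2) ✓  (f1,t3,w3)→returned(w3,t3) ✓  (f2,t1,w3)→returned(w3,t1) ✓  (f2,t2,w3)→returned(w3,t2) ✗  (f3,t3,w4)→returned(w4,t3) ✓  (f4,t1,w4)→returned(w4,t1) ✓  (f4,t2,w4)→returned(w4,t2) ✓  (f4,t3,w2)→returned(w2,t3) ✓  (f4,t3,w4)→returned(w4,t3) ✓  (f5,t2,w1)→returned(w1,t2) ✗  (f5,t2,w3)→returned(w3,t2) ✗  (f5,t2,w4)→returned(w4,t2) ✓
Counterexamples (restrictor triples failing the scope): 3.

3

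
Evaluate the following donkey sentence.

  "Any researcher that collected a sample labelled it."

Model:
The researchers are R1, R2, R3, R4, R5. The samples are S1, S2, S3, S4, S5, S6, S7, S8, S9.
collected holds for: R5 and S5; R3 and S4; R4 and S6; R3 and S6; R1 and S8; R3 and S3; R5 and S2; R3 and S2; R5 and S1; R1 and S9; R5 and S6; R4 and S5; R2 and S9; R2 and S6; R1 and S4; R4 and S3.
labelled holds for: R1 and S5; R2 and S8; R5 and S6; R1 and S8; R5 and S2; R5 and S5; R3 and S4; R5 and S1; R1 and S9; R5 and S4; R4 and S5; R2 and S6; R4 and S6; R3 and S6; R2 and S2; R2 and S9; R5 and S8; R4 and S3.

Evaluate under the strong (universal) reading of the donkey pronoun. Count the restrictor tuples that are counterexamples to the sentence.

"it" takes "a sample" as antecedent — a donkey pronoun bound across the clause boundary.
Strong reading: for every (r,s) with collected(r,s), labelled(r,s).
Restrictor pairs: (R1,S4) ✗  (R1,S8) ✓  (R1,S9) ✓  (R2,S6) ✓  (R2,S9) ✓  (R3,S2) ✗  (R3,S3) ✗  (R3,S4) ✓  (R3,S6) ✓  (R4,S3) ✓  (R4,S5) ✓  (R4,S6) ✓  (R5,S1) ✓  (R5,S2) ✓  (R5,S5) ✓  (R5,S6) ✓
Counterexamples (restrictor pairs failing the scope): 3.

3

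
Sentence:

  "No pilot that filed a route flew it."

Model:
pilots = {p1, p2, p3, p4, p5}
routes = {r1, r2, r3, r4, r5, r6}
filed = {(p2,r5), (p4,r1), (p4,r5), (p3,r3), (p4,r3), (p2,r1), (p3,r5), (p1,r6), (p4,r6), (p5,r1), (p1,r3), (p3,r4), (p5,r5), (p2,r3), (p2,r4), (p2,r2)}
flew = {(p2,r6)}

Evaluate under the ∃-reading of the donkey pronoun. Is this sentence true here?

"it" takes "a route" as antecedent — a donkey pronoun bound across the clause boundary.
Truth condition: for no (p,r) with filed(p,r) does flew(p,r) hold.
Restrictor pairs — does the scope hold? (p1,r3):fails  (p1,r6):fails  (p2,r1):fails  (p2,r2):fails  (p2,r3):fails  (p2,r4):fails  (p2,r5):fails  (p3,r3):fails  (p3,r4):fails  (p3,r5):fails  (p4,r1):fails  (p4,r3):fails  (p4,r5):fails  (p4,r6):fails  (p5,r1):fails  (p5,r5):fails
Scope holds for no restrictor pair, so the sentence is true.

True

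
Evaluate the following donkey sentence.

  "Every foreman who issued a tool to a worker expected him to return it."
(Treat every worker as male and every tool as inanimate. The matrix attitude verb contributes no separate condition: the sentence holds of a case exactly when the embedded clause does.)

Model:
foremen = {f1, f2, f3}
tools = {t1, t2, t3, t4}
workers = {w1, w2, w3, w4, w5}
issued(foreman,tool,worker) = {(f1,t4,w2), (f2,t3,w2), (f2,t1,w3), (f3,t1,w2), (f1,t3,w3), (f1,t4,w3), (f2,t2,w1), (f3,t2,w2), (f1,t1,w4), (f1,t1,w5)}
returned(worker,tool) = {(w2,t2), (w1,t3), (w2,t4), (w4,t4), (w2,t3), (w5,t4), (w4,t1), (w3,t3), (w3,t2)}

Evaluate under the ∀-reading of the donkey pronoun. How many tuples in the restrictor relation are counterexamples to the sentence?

5

"him" takes "a worker" as antecedent and "it" takes "a tool"; both are donkey pronouns co-varying with the restrictor.
Strong reading: for every (f,t,w) with issued(f,t,w), returned(w,t).
Restrictor triples: (f1,t1,w4)→returned(w4,t1) ✓  (f1,t1,w5)→returned(w5,t1) ✗  (f1,t3,w3)→returned(w3,t3) ✓  (f1,t4,w2)→returned(w2,t4) ✓  (f1,t4,w3)→returned(w3,t4) ✗  (f2,t1,w3)→returned(w3,t1) ✗  (f2,t2,w1)→returned(w1,t2) ✗  (f2,t3,w2)→returned(w2,t3) ✓  (f3,t1,w2)→returned(w2,t1) ✗  (f3,t2,w2)→returned(w2,t2) ✓
Counterexamples (restrictor triples failing the scope): 5.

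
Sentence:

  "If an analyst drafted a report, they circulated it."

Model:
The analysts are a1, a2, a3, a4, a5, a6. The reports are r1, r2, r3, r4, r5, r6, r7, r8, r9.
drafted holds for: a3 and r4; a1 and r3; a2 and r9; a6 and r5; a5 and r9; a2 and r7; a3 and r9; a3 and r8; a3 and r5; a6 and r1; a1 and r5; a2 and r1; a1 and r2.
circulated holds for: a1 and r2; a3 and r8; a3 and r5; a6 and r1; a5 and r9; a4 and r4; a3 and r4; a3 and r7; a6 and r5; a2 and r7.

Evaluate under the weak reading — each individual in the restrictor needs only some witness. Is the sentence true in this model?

"it" takes "a report" as antecedent — a donkey pronoun bound across the clause boundary.
Weak reading: every analyst a with some drafted-report has at least one drafted-report r such that circulated(a,r).
Per analyst: a1:✓  a2:✓  a3:✓  a5:✓  a6:✓
Every analyst in the restrictor has a witness.

True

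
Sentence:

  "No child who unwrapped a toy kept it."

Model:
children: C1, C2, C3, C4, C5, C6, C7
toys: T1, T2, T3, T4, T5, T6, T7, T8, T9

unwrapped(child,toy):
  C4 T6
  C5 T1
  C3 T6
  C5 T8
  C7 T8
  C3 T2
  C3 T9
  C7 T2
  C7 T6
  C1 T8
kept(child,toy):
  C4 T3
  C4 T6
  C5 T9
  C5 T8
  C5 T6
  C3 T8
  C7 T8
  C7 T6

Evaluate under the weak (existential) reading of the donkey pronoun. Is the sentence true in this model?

"it" takes "a toy" as antecedent — a donkey pronoun bound across the clause boundary.
Truth condition: for no (c,t) with unwrapped(c,t) does kept(c,t) hold.
Restrictor pairs — does the scope hold? (C1,T8):fails  (C3,T2):fails  (C3,T6):fails  (C3,T9):fails  (C4,T6):holds  (C5,T1):fails  (C5,T8):holds  (C7,T2):fails  (C7,T6):holds  (C7,T8):holds
Scope holds for 4 pair(s), so the sentence is false.

False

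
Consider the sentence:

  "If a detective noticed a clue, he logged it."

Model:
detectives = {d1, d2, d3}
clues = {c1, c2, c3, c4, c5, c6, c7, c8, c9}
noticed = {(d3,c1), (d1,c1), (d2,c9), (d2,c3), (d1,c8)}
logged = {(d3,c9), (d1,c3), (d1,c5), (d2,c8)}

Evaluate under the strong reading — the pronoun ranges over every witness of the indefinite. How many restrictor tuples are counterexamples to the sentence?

"it" takes "a clue" as antecedent — a donkey pronoun bound across the clause boundary.
Strong reading: for every (d,c) with noticed(d,c), logged(d,c).
Restrictor pairs: (d1,c1) ✗  (d1,c8) ✗  (d2,c3) ✗  (d2,c9) ✗  (d3,c1) ✗
Counterexamples (restrictor pairs failing the scope): 5.

5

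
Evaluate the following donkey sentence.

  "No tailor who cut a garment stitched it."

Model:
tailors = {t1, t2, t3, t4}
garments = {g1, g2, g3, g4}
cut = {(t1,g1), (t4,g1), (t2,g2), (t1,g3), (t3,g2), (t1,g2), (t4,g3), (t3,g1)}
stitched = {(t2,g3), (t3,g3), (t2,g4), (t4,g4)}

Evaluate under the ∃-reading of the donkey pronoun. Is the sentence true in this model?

True

"it" takes "a garment" as antecedent — a donkey pronoun bound across the clause boundary.
Truth condition: for no (t,g) with cut(t,g) does stitched(t,g) hold.
Restrictor pairs — does the scope hold? (t1,g1):fails  (t1,g2):fails  (t1,g3):fails  (t2,g2):fails  (t3,g1):fails  (t3,g2):fails  (t4,g1):fails  (t4,g3):fails
Scope holds for no restrictor pair, so the sentence is true.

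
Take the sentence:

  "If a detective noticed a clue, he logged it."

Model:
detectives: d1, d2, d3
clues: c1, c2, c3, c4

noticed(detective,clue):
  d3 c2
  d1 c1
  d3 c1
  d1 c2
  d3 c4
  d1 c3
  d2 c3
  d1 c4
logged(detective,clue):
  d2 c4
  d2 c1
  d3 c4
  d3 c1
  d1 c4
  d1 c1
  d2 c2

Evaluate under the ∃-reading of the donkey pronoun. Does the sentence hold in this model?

"it" takes "a clue" as antecedent — a donkey pronoun bound across the clause boundary.
Weak reading: every detective d with some noticed-clue has at least one noticed-clue c such that logged(d,c).
Per detective: d1:✓  d2:✗  d3:✓
d2 has no witness among its noticed-clues.

False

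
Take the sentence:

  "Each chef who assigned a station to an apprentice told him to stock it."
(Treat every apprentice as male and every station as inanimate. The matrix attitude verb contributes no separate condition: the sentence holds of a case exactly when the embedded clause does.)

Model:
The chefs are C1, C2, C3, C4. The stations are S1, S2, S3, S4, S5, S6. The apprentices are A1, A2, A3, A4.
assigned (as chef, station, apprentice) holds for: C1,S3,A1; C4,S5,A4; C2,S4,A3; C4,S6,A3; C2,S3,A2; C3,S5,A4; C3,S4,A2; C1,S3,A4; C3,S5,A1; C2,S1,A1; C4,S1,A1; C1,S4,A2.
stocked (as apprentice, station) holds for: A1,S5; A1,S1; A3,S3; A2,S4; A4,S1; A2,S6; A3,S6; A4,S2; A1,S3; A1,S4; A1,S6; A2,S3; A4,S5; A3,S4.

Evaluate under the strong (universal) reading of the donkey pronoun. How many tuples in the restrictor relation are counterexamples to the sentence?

1

"him" takes "an apprentice" as antecedent and "it" takes "a station"; both are donkey pronouns co-varying with the restrictor.
Strong reading: for every (c,s,a) with assigned(c,s,a), stocked(a,s).
Restrictor triples: (C1,S3,A1)→stocked(A1,S3) ✓  (C1,S3,A4)→stocked(A4,S3) ✗  (C1,S4,A2)→stocked(A2,S4) ✓  (C2,S1,A1)→stocked(A1,S1) ✓  (C2,S3,A2)→stocked(A2,S3) ✓  (C2,S4,A3)→stocked(A3,S4) ✓  (C3,S4,A2)→stocked(A2,S4) ✓  (C3,S5,A1)→stocked(A1,S5) ✓  (C3,S5,A4)→stocked(A4,S5) ✓  (C4,S1,A1)→stocked(A1,S1) ✓  (C4,S5,A4)→stocked(A4,S5) ✓  (C4,S6,A3)→stocked(A3,S6) ✓
Counterexamples (restrictor triples failing the scope): 1.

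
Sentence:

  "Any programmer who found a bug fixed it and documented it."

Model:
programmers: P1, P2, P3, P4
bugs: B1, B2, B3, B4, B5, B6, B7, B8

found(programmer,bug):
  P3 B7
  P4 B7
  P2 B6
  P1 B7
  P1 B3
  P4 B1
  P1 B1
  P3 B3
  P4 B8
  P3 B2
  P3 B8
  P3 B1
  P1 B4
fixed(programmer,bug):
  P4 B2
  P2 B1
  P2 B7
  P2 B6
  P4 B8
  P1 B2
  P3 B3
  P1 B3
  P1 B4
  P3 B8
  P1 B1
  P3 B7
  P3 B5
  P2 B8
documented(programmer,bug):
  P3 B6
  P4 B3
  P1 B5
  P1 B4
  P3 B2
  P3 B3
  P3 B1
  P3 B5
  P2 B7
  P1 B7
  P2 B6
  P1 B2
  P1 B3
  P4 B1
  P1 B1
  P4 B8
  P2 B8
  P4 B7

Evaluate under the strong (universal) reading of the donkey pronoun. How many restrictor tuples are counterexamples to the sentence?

7

"it" takes "a bug" as antecedent — a donkey pronoun bound across the clause boundary.
Strong reading: for every (p,b) with found(p,b), fixed(p,b) ∧ documented(p,b).
Restrictor pairs: (P1,B1) ✓  (P1,B3) ✓  (P1,B4) ✓  (P1,B7) ✗  (P2,B6) ✓  (P3,B1) ✗  (P3,B2) ✗  (P3,B3) ✓  (P3,B7) ✗  (P3,B8) ✗  (P4,B1) ✗  (P4,B7) ✗  (P4,B8) ✓
Counterexamples (restrictor pairs failing the scope): 7.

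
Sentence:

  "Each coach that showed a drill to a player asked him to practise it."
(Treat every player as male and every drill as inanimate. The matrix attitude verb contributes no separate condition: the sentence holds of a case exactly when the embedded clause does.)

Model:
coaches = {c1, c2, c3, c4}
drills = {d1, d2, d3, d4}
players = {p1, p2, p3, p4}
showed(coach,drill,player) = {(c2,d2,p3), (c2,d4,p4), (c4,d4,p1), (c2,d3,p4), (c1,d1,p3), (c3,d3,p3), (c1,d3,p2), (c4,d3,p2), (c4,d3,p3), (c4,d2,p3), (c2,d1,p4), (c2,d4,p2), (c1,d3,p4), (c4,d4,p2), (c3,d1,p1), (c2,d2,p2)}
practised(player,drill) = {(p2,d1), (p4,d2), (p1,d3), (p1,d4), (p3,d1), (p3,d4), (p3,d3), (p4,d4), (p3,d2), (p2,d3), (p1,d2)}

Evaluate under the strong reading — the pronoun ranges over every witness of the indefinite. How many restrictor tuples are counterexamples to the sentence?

7

"him" takes "a player" as antecedent and "it" takes "a drill"; both are donkey pronouns co-varying with the restrictor.
Strong reading: for every (c,d,p) with showed(c,d,p), practised(p,d).
Restrictor triples: (c1,d1,p3)→practised(p3,d1) ✓  (c1,d3,p2)→practised(p2,d3) ✓  (c1,d3,p4)→practised(p4,d3) ✗  (c2,d1,p4)→practised(p4,d1) ✗  (c2,d2,p2)→practised(p2,d2) ✗  (c2,d2,p3)→practised(p3,d2) ✓  (c2,d3,p4)→practised(p4,d3) ✗  (c2,d4,p2)→practised(p2,d4) ✗  (c2,d4,p4)→practised(p4,d4) ✓  (c3,d1,p1)→practised(p1,d1) ✗  (c3,d3,p3)→practised(p3,d3) ✓  (c4,d2,p3)→practised(p3,d2) ✓  (c4,d3,p2)→practised(p2,d3) ✓  (c4,d3,p3)→practised(p3,d3) ✓  (c4,d4,p1)→practised(p1,d4) ✓  (c4,d4,p2)→practised(p2,d4) ✗
Counterexamples (restrictor triples failing the scope): 7.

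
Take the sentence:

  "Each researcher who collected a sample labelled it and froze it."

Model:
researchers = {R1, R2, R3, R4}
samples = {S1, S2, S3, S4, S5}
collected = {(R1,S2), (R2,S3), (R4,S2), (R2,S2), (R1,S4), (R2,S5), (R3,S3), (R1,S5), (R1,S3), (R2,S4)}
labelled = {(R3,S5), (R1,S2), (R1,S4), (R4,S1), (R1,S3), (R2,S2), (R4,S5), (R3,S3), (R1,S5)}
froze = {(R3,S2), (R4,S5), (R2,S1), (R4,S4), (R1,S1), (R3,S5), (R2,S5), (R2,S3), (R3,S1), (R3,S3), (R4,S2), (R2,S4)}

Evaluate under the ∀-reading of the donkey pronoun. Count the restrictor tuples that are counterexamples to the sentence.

9

"it" takes "a sample" as antecedent — a donkey pronoun bound across the clause boundary.
Strong reading: for every (r,s) with collected(r,s), labelled(r,s) ∧ froze(r,s).
Restrictor pairs: (R1,S2) ✗  (R1,S3) ✗  (R1,S4) ✗  (R1,S5) ✗  (R2,S2) ✗  (R2,S3) ✗  (R2,S4) ✗  (R2,S5) ✗  (R3,S3) ✓  (R4,S2) ✗
Counterexamples (restrictor pairs failing the scope): 9.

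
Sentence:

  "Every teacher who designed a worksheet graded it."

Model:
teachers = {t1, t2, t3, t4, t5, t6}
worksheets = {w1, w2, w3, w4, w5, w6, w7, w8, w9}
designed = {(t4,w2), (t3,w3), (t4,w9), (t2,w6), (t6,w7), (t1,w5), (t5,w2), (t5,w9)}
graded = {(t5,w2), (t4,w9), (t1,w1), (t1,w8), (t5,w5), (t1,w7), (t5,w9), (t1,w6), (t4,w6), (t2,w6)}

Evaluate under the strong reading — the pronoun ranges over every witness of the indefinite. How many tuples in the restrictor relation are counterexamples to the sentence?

"it" takes "a worksheet" as antecedent — a donkey pronoun bound across the clause boundary.
Strong reading: for every (t,w) with designed(t,w), graded(t,w).
Restrictor pairs: (t1,w5) ✗  (t2,w6) ✓  (t3,w3) ✗  (t4,w2) ✗  (t4,w9) ✓  (t5,w2) ✓  (t5,w9) ✓  (t6,w7) ✗
Counterexamples (restrictor pairs failing the scope): 4.

4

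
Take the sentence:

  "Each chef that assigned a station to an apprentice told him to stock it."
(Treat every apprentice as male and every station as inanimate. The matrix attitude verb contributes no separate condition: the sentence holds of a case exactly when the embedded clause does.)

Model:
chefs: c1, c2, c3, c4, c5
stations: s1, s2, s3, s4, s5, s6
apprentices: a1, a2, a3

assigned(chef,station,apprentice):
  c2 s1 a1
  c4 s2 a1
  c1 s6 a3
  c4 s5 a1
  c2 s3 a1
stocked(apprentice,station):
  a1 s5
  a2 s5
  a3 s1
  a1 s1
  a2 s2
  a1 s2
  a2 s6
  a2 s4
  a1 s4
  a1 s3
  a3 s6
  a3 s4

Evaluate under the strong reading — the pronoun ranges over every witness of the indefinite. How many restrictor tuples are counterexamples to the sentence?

"him" takes "an apprentice" as antecedent and "it" takes "a station"; both are donkey pronouns co-varying with the restrictor.
Strong reading: for every (c,s,a) with assigned(c,s,a), stocked(a,s).
Restrictor triples: (c1,s6,a3)→stocked(a3,s6) ✓  (c2,s1,a1)→stocked(a1,s1) ✓  (c2,s3,a1)→stocked(a1,s3) ✓  (c4,s2,a1)→stocked(a1,s2) ✓  (c4,s5,a1)→stocked(a1,s5) ✓
Counterexamples (restrictor triples failing the scope): 0.

0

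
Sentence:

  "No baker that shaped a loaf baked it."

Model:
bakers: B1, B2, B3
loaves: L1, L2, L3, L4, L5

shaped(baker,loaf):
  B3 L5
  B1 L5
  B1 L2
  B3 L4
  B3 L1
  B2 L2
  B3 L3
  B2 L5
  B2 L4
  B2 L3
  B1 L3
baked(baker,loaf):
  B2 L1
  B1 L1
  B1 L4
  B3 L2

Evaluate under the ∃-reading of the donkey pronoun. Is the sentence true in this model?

"it" takes "a loaf" as antecedent — a donkey pronoun bound across the clause boundary.
Truth condition: for no (b,l) with shaped(b,l) does baked(b,l) hold.
Restrictor pairs — does the scope hold? (B1,L2):fails  (B1,L3):fails  (B1,L5):fails  (B2,L2):fails  (B2,L3):fails  (B2,L4):fails  (B2,L5):fails  (B3,L1):fails  (B3,L3):fails  (B3,L4):fails  (B3,L5):fails
Scope holds for no restrictor pair, so the sentence is true.

True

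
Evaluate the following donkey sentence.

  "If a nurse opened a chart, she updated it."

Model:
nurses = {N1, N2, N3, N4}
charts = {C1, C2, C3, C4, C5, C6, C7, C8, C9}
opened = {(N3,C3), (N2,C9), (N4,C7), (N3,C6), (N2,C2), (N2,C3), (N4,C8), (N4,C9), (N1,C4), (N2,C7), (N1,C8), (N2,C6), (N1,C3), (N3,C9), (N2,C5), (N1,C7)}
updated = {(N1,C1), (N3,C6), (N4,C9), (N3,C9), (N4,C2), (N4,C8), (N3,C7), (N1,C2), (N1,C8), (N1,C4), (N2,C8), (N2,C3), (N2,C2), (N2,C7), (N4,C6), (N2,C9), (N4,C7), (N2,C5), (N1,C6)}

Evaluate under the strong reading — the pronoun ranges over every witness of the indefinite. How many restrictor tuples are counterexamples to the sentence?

"it" takes "a chart" as antecedent — a donkey pronoun bound across the clause boundary.
Strong reading: for every (n,c) with opened(n,c), updated(n,c).
Restrictor pairs: (N1,C3) ✗  (N1,C4) ✓  (N1,C7) ✗  (N1,C8) ✓  (N2,C2) ✓  (N2,C3) ✓  (N2,C5) ✓  (N2,C6) ✗  (N2,C7) ✓  (N2,C9) ✓  (N3,C3) ✗  (N3,C6) ✓  (N3,C9) ✓  (N4,C7) ✓  (N4,C8) ✓  (N4,C9) ✓
Counterexamples (restrictor pairs failing the scope): 4.

4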